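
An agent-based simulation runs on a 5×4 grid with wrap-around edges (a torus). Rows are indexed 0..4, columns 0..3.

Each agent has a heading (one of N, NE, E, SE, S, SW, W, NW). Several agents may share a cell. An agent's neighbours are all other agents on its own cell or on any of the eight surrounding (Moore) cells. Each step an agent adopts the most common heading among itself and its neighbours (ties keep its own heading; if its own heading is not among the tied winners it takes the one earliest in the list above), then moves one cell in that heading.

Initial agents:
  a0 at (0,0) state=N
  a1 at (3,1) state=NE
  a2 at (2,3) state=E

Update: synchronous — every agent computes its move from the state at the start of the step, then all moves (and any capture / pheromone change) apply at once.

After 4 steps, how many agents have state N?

t=1: a0@(4,0):N a1@(2,2):NE a2@(2,0):E
t=2: a0@(3,0):N a1@(1,3):NE a2@(2,1):E
t=3: a0@(2,0):N a1@(0,0):NE a2@(2,2):E
t=4: a0@(1,0):N a1@(4,1):NE a2@(2,3):E

1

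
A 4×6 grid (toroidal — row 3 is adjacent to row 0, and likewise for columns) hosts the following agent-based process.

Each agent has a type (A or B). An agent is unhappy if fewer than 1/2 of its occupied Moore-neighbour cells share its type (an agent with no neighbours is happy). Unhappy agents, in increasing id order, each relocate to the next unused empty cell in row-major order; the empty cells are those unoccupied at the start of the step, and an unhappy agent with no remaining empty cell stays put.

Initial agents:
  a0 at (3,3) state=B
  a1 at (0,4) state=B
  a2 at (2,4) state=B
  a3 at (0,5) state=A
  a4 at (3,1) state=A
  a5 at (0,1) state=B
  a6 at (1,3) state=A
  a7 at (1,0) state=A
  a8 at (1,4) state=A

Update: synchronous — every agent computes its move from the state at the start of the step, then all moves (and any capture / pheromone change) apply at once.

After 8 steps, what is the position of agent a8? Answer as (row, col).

(1, 4)

t=1: a0@(3,3):B a1@(0,0):B a2@(0,2):B a3@(0,5):A a4@(0,3):A a5@(1,1):B a6@(1,2):A a7@(1,0):A a8@(1,4):A
t=2: a0@(3,3):B a1@(0,1):B a2@(0,2):B a3@(0,5):A a4@(0,3):A a5@(1,1):B a6@(0,4):A a7@(1,3):A a8@(1,4):A
t=3: a0@(0,0):B a1@(0,1):B a2@(0,2):B a3@(0,5):A a4@(0,3):A a5@(1,1):B a6@(0,4):A a7@(1,3):A a8@(1,4):A
t=4: (unchanged — steady state)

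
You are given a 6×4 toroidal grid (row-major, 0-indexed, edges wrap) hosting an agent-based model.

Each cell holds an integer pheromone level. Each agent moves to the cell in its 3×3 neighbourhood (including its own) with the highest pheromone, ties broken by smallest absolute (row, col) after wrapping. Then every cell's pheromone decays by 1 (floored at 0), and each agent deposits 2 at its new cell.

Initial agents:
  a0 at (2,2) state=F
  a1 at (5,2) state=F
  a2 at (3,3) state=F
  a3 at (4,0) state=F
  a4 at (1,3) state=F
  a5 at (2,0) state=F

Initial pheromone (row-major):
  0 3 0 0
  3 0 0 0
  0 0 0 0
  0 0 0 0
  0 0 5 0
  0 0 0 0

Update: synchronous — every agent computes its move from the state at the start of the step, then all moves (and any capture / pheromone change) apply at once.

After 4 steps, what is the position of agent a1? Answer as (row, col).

(4, 2)

t=1: a0@(1,1) a1@(4,2) a2@(4,2) a3@(3,0) a4@(1,0) a5@(1,0) | pheromone: 0 2 0 0 / 6 2 0 0 / 0 0 0 0 / 2 0 0 0 / 0 0 8 0 / 0 0 0 0
t=2: a0@(1,0) a1@(4,2) a2@(4,2) a3@(3,0) a4@(1,0) a5@(1,0) | pheromone: 0 1 0 0 / 11 1 0 0 / 0 0 0 0 / 3 0 0 0 / 0 0 11 0 / 0 0 0 0
t=3: a0@(1,0) a1@(4,2) a2@(4,2) a3@(3,0) a4@(1,0) a5@(1,0) | pheromone: 0 0 0 0 / 16 0 0 0 / 0 0 0 0 / 4 0 0 0 / 0 0 14 0 / 0 0 0 0
t=4: a0@(1,0) a1@(4,2) a2@(4,2) a3@(3,0) a4@(1,0) a5@(1,0) | pheromone: 0 0 0 0 / 21 0 0 0 / 0 0 0 0 / 5 0 0 0 / 0 0 17 0 / 0 0 0 0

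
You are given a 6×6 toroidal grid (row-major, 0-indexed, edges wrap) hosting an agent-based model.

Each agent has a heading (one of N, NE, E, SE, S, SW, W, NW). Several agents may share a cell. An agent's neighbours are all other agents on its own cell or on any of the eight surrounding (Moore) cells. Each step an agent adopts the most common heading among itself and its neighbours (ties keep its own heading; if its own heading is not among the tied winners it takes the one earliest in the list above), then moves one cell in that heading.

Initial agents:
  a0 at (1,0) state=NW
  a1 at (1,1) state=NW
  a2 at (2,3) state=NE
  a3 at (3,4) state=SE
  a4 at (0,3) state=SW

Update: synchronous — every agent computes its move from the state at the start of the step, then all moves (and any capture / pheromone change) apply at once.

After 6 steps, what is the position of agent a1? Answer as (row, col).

(1, 1)

t=1: a0@(0,5):NW a1@(0,0):NW a2@(1,4):NE a3@(4,5):SE a4@(1,2):SW
t=2: a0@(5,4):NW a1@(5,5):NW a2@(0,5):NE a3@(5,0):SE a4@(2,1):SW
t=3: a0@(4,3):NW a1@(4,4):NW a2@(5,4):NW a3@(0,1):SE a4@(3,0):SW
t=4: a0@(3,2):NW a1@(3,3):NW a2@(4,3):NW a3@(1,2):SE a4@(4,5):SW
t=5: a0@(2,1):NW a1@(2,2):NW a2@(3,2):NW a3@(2,3):SE a4@(5,4):SW
t=6: a0@(1,0):NW a1@(1,1):NW a2@(2,1):NW a3@(1,2):NW a4@(0,3):SW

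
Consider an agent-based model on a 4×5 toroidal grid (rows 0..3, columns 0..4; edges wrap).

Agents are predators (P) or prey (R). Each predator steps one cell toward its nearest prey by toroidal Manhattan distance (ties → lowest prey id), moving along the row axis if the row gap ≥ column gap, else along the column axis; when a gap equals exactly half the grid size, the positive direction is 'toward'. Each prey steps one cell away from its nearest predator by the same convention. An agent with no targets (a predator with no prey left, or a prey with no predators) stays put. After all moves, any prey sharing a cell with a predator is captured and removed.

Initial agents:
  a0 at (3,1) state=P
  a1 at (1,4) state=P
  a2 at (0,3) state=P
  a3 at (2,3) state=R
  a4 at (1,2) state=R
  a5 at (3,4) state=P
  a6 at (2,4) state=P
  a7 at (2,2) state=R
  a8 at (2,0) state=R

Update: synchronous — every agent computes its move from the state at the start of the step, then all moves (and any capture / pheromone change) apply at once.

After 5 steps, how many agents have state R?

2

t=1: a0@(2,1):P a1@(2,4):P a2@(1,3):P a3@(2,2):R a4@(1,1):R a5@(2,4):P a6@(2,3):P a7@(1,2):R
t=2: a0@(2,2):P a1@(2,3):P a2@(1,2):P a4@(0,1):R a5@(2,3):P a6@(2,2):P a7@(1,1):R
t=3: a0@(1,2):P a1@(2,2):P a2@(1,1):P a4@(3,1):R a5@(2,2):P a6@(1,2):P a7@(1,0):R
t=4: a0@(1,1):P a1@(3,2):P a2@(1,0):P a4@(0,1):R a5@(3,2):P a6@(1,1):P a7@(1,4):R
t=5: a0@(0,1):P a1@(0,2):P a2@(1,4):P a4@(3,1):R a5@(0,2):P a6@(0,1):P a7@(1,3):R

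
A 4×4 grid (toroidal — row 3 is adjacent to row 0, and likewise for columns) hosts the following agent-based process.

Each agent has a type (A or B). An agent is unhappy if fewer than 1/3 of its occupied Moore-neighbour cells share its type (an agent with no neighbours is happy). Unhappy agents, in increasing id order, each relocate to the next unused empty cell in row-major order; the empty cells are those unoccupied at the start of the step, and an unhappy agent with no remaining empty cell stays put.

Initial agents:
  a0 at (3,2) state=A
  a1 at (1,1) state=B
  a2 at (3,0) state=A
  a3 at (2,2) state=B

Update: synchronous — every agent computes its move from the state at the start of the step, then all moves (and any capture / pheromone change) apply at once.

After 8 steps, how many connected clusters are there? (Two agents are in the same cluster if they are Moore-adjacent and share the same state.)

t=1: a0@(0,0):A a1@(1,1):B a2@(3,0):A a3@(2,2):B
t=2: (unchanged — steady state)

2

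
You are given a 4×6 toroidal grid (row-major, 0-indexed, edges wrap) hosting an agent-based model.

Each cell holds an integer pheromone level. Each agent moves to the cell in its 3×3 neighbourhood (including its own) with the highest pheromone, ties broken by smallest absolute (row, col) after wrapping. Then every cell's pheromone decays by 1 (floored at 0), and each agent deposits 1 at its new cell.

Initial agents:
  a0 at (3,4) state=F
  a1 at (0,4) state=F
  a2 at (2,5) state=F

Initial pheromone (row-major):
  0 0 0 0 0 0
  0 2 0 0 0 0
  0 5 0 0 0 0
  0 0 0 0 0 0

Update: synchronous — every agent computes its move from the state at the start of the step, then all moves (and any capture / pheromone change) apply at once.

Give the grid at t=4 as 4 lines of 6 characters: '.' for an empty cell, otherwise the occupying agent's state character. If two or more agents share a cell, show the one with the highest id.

t=1: a0@(0,3) a1@(0,3) a2@(1,0) | pheromone: 0 0 0 2 0 0 / 1 1 0 0 0 0 / 0 4 0 0 0 0 / 0 0 0 0 0 0
t=2: a0@(0,3) a1@(0,3) a2@(2,1) | pheromone: 0 0 0 3 0 0 / 0 0 0 0 0 0 / 0 4 0 0 0 0 / 0 0 0 0 0 0
t=3: a0@(0,3) a1@(0,3) a2@(2,1) | pheromone: 0 0 0 4 0 0 / 0 0 0 0 0 0 / 0 4 0 0 0 0 / 0 0 0 0 0 0
t=4: a0@(0,3) a1@(0,3) a2@(2,1) | pheromone: 0 0 0 5 0 0 / 0 0 0 0 0 0 / 0 4 0 0 0 0 / 0 0 0 0 0 0

...F..
......
.F....
......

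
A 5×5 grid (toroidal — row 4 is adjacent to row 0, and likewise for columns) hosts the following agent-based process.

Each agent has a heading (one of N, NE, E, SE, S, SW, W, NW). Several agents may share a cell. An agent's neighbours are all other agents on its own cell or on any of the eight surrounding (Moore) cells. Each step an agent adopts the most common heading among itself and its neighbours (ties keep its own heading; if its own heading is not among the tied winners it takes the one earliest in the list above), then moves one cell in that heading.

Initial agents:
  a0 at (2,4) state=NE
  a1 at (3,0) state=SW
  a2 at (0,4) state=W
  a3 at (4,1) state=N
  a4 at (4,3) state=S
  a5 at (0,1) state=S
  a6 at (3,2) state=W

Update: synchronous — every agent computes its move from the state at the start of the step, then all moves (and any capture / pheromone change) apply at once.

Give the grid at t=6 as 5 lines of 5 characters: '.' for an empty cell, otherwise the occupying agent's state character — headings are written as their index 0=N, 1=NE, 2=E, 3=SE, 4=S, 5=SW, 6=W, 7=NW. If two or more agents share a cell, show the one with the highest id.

t=1: a0@(1,0):NE a1@(4,4):SW a2@(0,3):W a3@(3,1):N a4@(4,2):W a5@(1,1):S a6@(3,1):W
t=2: a0@(0,1):NE a1@(0,3):SW a2@(0,2):W a3@(3,0):W a4@(4,1):W a5@(2,1):S a6@(3,0):W
t=3: a0@(0,0):W a1@(1,2):SW a2@(0,1):W a3@(3,4):W a4@(4,0):W a5@(2,0):W a6@(3,4):W
t=4: a0@(0,4):W a1@(2,1):SW a2@(0,0):W a3@(3,3):W a4@(4,4):W a5@(2,4):W a6@(3,3):W
t=5: a0@(0,3):W a1@(3,0):SW a2@(0,4):W a3@(3,2):W a4@(4,3):W a5@(2,3):W a6@(3,2):W
t=6: a0@(0,2):W a1@(4,4):SW a2@(0,3):W a3@(3,1):W a4@(4,2):W a5@(2,2):W a6@(3,1):W

..66.
.....
..6..
.6...
..6.5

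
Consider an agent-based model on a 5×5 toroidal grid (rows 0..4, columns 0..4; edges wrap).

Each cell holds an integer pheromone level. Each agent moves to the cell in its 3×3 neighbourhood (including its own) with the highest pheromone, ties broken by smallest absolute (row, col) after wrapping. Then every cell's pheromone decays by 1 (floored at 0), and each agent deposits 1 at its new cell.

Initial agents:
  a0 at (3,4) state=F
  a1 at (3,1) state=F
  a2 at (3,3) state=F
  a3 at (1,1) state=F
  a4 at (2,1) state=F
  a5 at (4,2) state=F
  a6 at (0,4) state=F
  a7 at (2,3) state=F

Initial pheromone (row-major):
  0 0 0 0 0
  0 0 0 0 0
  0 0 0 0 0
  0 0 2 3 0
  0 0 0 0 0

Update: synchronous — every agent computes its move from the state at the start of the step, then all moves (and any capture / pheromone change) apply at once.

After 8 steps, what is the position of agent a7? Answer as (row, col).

t=1: a0@(3,3) a1@(3,2) a2@(3,3) a3@(0,0) a4@(3,2) a5@(3,3) a6@(0,0) a7@(3,3) | pheromone: 2 0 0 0 0 / 0 0 0 0 0 / 0 0 0 0 0 / 0 0 3 6 0 / 0 0 0 0 0
t=2: a0@(3,3) a1@(3,3) a2@(3,3) a3@(0,0) a4@(3,3) a5@(3,3) a6@(0,0) a7@(3,3) | pheromone: 3 0 0 0 0 / 0 0 0 0 0 / 0 0 0 0 0 / 0 0 2 11 0 / 0 0 0 0 0
t=3: a0@(3,3) a1@(3,3) a2@(3,3) a3@(0,0) a4@(3,3) a5@(3,3) a6@(0,0) a7@(3,3) | pheromone: 4 0 0 0 0 / 0 0 0 0 0 / 0 0 0 0 0 / 0 0 1 16 0 / 0 0 0 0 0
t=4: a0@(3,3) a1@(3,3) a2@(3,3) a3@(0,0) a4@(3,3) a5@(3,3) a6@(0,0) a7@(3,3) | pheromone: 5 0 0 0 0 / 0 0 0 0 0 / 0 0 0 0 0 / 0 0 0 21 0 / 0 0 0 0 0
t=5: a0@(3,3) a1@(3,3) a2@(3,3) a3@(0,0) a4@(3,3) a5@(3,3) a6@(0,0) a7@(3,3) | pheromone: 6 0 0 0 0 / 0 0 0 0 0 / 0 0 0 0 0 / 0 0 0 26 0 / 0 0 0 0 0
t=6: a0@(3,3) a1@(3,3) a2@(3,3) a3@(0,0) a4@(3,3) a5@(3,3) a6@(0,0) a7@(3,3) | pheromone: 7 0 0 0 0 / 0 0 0 0 0 / 0 0 0 0 0 / 0 0 0 31 0 / 0 0 0 0 0
t=7: a0@(3,3) a1@(3,3) a2@(3,3) a3@(0,0) a4@(3,3) a5@(3,3) a6@(0,0) a7@(3,3) | pheromone: 8 0 0 0 0 / 0 0 0 0 0 / 0 0 0 0 0 / 0 0 0 36 0 / 0 0 0 0 0
t=8: a0@(3,3) a1@(3,3) a2@(3,3) a3@(0,0) a4@(3,3) a5@(3,3) a6@(0,0) a7@(3,3) | pheromone: 9 0 0 0 0 / 0 0 0 0 0 / 0 0 0 0 0 / 0 0 0 41 0 / 0 0 0 0 0

(3, 3)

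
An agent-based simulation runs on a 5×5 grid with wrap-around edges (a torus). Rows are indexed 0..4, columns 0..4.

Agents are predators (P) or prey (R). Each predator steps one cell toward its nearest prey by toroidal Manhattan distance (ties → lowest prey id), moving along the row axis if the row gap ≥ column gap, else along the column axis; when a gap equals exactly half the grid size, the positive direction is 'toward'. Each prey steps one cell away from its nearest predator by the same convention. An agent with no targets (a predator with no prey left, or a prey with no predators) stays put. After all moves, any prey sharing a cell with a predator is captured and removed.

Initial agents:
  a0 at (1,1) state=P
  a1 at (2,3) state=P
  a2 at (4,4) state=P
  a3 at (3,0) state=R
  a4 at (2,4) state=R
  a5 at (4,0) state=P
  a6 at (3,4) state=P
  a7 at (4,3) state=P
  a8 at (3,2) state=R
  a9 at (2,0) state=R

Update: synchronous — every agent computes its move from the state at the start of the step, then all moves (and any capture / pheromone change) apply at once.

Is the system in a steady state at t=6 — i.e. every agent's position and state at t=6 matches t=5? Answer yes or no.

t=1: a0@(2,1):P a1@(2,4):P a2@(3,4):P a3@(2,0):R a4@(2,0):R a5@(3,0):P a6@(3,0):P a7@(3,3):P a8@(4,2):R
t=2: a0@(2,0):P a1@(2,0):P a2@(2,4):P a5@(2,0):P a6@(2,0):P a7@(4,3):P a8@(0,2):R
t=3: a0@(1,0):P a1@(1,0):P a2@(1,4):P a5@(1,0):P a6@(1,0):P a7@(0,3):P a8@(1,2):R
t=4: a0@(1,1):P a1@(1,1):P a2@(1,3):P a5@(1,1):P a6@(1,1):P a7@(1,3):P
t=5: (unchanged — steady state)

yes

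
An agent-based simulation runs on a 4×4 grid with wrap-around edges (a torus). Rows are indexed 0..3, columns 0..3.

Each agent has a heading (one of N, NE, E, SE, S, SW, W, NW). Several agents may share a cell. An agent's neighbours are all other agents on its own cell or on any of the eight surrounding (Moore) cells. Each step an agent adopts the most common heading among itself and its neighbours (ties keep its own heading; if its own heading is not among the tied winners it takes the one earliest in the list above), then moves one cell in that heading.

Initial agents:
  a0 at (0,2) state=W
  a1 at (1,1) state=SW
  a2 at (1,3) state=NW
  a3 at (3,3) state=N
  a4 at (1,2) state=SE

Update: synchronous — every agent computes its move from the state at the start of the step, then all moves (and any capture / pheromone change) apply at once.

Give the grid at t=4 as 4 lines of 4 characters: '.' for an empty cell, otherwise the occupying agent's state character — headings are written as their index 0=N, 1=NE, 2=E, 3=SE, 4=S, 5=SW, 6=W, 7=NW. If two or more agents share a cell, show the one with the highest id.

..6.
.537
....
...0

t=1: a0@(0,1):W a1@(2,0):SW a2@(0,2):NW a3@(2,3):N a4@(2,3):SE
t=2: a0@(0,0):W a1@(3,3):SW a2@(3,1):NW a3@(1,3):N a4@(3,0):SE
t=3: a0@(0,3):W a1@(0,2):SW a2@(2,0):NW a3@(0,3):N a4@(0,1):SE
t=4: a0@(0,2):W a1@(1,1):SW a2@(1,3):NW a3@(3,3):N a4@(1,2):SE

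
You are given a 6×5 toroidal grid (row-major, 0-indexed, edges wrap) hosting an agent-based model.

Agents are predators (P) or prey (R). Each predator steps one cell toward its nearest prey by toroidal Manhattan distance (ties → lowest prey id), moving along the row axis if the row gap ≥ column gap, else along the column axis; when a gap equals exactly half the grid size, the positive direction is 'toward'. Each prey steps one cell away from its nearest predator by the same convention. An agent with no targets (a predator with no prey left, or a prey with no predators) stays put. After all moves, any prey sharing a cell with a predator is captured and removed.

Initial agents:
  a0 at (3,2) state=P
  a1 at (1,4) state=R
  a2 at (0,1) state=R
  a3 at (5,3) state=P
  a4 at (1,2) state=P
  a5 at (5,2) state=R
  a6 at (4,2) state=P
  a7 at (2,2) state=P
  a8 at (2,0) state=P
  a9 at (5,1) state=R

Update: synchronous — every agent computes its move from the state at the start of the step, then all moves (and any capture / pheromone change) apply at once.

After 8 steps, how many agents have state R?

t=1: a0@(4,2):P a2@(5,1):R a3@(5,2):P a4@(1,3):P a5@(5,1):R a6@(5,2):P a7@(2,3):P a8@(1,0):P a9@(5,0):R
t=2: a0@(5,2):P a2@(5,0):R a3@(5,1):P a4@(0,3):P a5@(5,0):R a6@(5,1):P a7@(3,3):P a8@(0,0):P a9@(5,4):R
t=3: a0@(5,1):P a2@(5,4):R a3@(5,0):P a4@(5,3):P a5@(5,4):R a6@(5,0):P a7@(4,3):P a8@(5,0):P
t=4: a0@(5,0):P a3@(5,4):P a4@(5,4):P a6@(5,4):P a7@(5,3):P a8@(5,4):P
t=5: (unchanged — steady state)

0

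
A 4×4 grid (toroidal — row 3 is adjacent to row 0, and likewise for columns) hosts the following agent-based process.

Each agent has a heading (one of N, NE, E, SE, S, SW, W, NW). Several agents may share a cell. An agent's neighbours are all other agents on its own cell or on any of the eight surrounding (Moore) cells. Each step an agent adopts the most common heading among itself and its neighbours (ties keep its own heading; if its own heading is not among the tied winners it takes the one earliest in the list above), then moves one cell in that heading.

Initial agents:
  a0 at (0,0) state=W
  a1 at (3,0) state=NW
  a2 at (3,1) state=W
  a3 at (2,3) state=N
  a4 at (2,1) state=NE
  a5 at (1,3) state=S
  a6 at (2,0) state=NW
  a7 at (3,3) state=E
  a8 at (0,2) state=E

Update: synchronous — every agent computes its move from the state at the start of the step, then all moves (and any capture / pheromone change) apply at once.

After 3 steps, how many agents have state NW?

t=1: a0@(0,3):W a1@(2,3):NW a2@(3,0):W a3@(1,2):NW a4@(1,0):NW a5@(2,3):S a6@(1,3):NW a7@(3,0):E a8@(0,3):E
t=2: a0@(3,2):NW a1@(1,2):NW a2@(3,3):W a3@(0,1):NW a4@(0,3):NW a5@(1,2):NW a6@(0,2):NW a7@(3,1):E a8@(3,2):NW
t=3: a0@(2,1):NW a1@(0,1):NW a2@(2,2):NW a3@(3,0):NW a4@(3,2):NW a5@(0,1):NW a6@(3,1):NW a7@(2,0):NW a8@(2,1):NW

9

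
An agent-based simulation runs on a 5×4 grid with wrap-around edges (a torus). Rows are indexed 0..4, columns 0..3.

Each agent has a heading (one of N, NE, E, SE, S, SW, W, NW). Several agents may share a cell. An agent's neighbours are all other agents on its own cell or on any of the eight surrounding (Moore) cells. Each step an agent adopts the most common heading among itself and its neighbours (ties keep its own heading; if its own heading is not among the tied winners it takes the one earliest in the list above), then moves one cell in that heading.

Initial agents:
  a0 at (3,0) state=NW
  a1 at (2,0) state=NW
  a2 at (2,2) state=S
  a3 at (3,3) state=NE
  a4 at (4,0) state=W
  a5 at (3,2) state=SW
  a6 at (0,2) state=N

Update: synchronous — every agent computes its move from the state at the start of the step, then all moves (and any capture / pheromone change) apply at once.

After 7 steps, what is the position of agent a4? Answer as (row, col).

t=1: a0@(2,3):NW a1@(1,3):NW a2@(3,2):S a3@(2,2):NW a4@(4,3):W a5@(4,1):SW a6@(4,2):N
t=2: a0@(1,2):NW a1@(0,2):NW a2@(2,1):NW a3@(1,1):NW a4@(4,2):W a5@(0,0):SW a6@(3,2):N
t=3: a0@(0,1):NW a1@(4,1):NW a2@(1,0):NW a3@(0,0):NW a4@(4,1):W a5@(1,3):SW a6@(2,2):N
t=4: a0@(4,0):NW a1@(3,0):NW a2@(0,3):NW a3@(4,3):NW a4@(3,0):NW a5@(0,2):NW a6@(1,2):N
t=5: a0@(3,3):NW a1@(2,3):NW a2@(4,2):NW a3@(3,2):NW a4@(2,3):NW a5@(4,1):NW a6@(0,1):NW
t=6: a0@(2,2):NW a1@(1,2):NW a2@(3,1):NW a3@(2,1):NW a4@(1,2):NW a5@(3,0):NW a6@(4,0):NW
t=7: a0@(1,1):NW a1@(0,1):NW a2@(2,0):NW a3@(1,0):NW a4@(0,1):NW a5@(2,3):NW a6@(3,3):NW

(0, 1)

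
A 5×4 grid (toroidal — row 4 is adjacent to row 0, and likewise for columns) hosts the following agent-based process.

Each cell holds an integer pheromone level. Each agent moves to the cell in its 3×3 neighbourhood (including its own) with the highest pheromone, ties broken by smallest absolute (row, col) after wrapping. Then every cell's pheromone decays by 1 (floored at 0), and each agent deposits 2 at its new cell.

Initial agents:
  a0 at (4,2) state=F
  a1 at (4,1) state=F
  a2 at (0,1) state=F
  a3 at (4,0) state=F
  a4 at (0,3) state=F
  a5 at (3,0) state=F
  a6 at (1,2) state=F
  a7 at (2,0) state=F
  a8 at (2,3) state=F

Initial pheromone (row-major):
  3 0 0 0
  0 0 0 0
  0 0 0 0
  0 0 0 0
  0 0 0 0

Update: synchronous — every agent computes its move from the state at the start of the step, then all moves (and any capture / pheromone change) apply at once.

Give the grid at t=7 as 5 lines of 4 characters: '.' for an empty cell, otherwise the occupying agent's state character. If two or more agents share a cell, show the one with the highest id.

t=1: a0@(0,1) a1@(0,0) a2@(0,0) a3@(0,0) a4@(0,0) a5@(2,0) a6@(0,1) a7@(1,0) a8@(1,0) | pheromone: 10 4 0 0 / 4 0 0 0 / 2 0 0 0 / 0 0 0 0 / 0 0 0 0
t=2: a0@(0,0) a1@(0,0) a2@(0,0) a3@(0,0) a4@(0,0) a5@(1,0) a6@(0,0) a7@(0,0) a8@(0,0) | pheromone: 25 3 0 0 / 5 0 0 0 / 1 0 0 0 / 0 0 0 0 / 0 0 0 0
t=3: a0@(0,0) a1@(0,0) a2@(0,0) a3@(0,0) a4@(0,0) a5@(0,0) a6@(0,0) a7@(0,0) a8@(0,0) | pheromone: 42 2 0 0 / 4 0 0 0 / 0 0 0 0 / 0 0 0 0 / 0 0 0 0
t=4: a0@(0,0) a1@(0,0) a2@(0,0) a3@(0,0) a4@(0,0) a5@(0,0) a6@(0,0) a7@(0,0) a8@(0,0) | pheromone: 59 1 0 0 / 3 0 0 0 / 0 0 0 0 / 0 0 0 0 / 0 0 0 0
t=5: a0@(0,0) a1@(0,0) a2@(0,0) a3@(0,0) a4@(0,0) a5@(0,0) a6@(0,0) a7@(0,0) a8@(0,0) | pheromone: 76 0 0 0 / 2 0 0 0 / 0 0 0 0 / 0 0 0 0 / 0 0 0 0
t=6: a0@(0,0) a1@(0,0) a2@(0,0) a3@(0,0) a4@(0,0) a5@(0,0) a6@(0,0) a7@(0,0) a8@(0,0) | pheromone: 93 0 0 0 / 1 0 0 0 / 0 0 0 0 / 0 0 0 0 / 0 0 0 0
t=7: a0@(0,0) a1@(0,0) a2@(0,0) a3@(0,0) a4@(0,0) a5@(0,0) a6@(0,0) a7@(0,0) a8@(0,0) | pheromone: 110 0 0 0 / 0 0 0 0 / 0 0 0 0 / 0 0 0 0 / 0 0 0 0

F...
....
....
....
....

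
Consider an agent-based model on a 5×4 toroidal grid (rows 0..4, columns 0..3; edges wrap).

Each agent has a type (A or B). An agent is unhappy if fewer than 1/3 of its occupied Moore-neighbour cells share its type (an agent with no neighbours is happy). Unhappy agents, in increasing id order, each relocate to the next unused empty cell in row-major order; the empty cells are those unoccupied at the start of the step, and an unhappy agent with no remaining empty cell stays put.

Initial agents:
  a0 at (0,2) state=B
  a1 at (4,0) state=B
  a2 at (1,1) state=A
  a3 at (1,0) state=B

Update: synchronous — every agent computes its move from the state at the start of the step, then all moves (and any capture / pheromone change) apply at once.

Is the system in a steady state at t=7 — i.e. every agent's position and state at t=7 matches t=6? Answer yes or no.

t=1: a0@(0,0):B a1@(4,0):B a2@(0,1):A a3@(0,3):B
t=2: a0@(0,0):B a1@(4,0):B a2@(0,2):A a3@(0,3):B
t=3: a0@(0,0):B a1@(4,0):B a2@(0,1):A a3@(0,3):B
t=4: a0@(0,0):B a1@(4,0):B a2@(0,2):A a3@(0,3):B
t=5: a0@(0,0):B a1@(4,0):B a2@(0,1):A a3@(0,3):B
t=6: a0@(0,0):B a1@(4,0):B a2@(0,2):A a3@(0,3):B
t=7: a0@(0,0):B a1@(4,0):B a2@(0,1):A a3@(0,3):B

no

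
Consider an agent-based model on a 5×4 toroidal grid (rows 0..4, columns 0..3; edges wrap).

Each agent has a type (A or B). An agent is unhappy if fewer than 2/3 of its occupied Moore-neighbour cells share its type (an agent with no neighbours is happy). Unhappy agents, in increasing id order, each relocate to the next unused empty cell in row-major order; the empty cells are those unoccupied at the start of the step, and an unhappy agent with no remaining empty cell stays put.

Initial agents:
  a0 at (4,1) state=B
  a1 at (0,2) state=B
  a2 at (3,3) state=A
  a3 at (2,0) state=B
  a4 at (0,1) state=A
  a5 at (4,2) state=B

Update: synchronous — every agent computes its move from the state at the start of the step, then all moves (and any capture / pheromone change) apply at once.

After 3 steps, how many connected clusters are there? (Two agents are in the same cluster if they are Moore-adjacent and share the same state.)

t=1: a0@(4,1):B a1@(0,2):B a2@(0,0):A a3@(0,3):B a4@(1,0):A a5@(1,1):B
t=2: a0@(0,1):B a1@(0,2):B a2@(1,2):A a3@(1,3):B a4@(2,0):A a5@(2,1):B
t=3: a0@(0,0):B a1@(0,2):B a2@(0,3):A a3@(1,0):B a4@(1,1):A a5@(2,2):B

5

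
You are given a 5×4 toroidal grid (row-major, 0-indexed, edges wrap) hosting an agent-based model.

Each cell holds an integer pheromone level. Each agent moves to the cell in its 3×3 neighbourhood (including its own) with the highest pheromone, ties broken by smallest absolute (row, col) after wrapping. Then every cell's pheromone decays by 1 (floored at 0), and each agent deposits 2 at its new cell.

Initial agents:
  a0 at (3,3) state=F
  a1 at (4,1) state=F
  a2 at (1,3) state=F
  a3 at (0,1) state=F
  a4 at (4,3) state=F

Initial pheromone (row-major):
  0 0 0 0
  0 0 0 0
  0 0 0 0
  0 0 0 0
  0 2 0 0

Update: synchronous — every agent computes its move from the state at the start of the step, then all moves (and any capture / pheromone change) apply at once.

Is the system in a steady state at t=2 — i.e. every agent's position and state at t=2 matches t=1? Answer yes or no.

no

t=1: a0@(2,0) a1@(4,1) a2@(0,0) a3@(4,1) a4@(0,0) | pheromone: 4 0 0 0 / 0 0 0 0 / 2 0 0 0 / 0 0 0 0 / 0 5 0 0
t=2: a0@(2,0) a1@(4,1) a2@(4,1) a3@(4,1) a4@(4,1) | pheromone: 3 0 0 0 / 0 0 0 0 / 3 0 0 0 / 0 0 0 0 / 0 12 0 0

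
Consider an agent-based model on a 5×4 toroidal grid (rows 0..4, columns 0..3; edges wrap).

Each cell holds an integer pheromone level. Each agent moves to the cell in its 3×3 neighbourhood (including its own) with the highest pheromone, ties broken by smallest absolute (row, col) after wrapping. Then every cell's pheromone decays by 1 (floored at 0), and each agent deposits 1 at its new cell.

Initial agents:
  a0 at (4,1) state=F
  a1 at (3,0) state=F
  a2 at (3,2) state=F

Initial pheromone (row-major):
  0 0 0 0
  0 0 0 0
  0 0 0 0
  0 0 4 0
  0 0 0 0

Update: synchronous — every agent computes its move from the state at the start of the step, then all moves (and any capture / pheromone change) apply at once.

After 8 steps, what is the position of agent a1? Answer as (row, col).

t=1: a0@(3,2) a1@(2,0) a2@(3,2) | pheromone: 0 0 0 0 / 0 0 0 0 / 1 0 0 0 / 0 0 5 0 / 0 0 0 0
t=2: a0@(3,2) a1@(2,0) a2@(3,2) | pheromone: 0 0 0 0 / 0 0 0 0 / 1 0 0 0 / 0 0 6 0 / 0 0 0 0
t=3: a0@(3,2) a1@(2,0) a2@(3,2) | pheromone: 0 0 0 0 / 0 0 0 0 / 1 0 0 0 / 0 0 7 0 / 0 0 0 0
t=4: a0@(3,2) a1@(2,0) a2@(3,2) | pheromone: 0 0 0 0 / 0 0 0 0 / 1 0 0 0 / 0 0 8 0 / 0 0 0 0
t=5: a0@(3,2) a1@(2,0) a2@(3,2) | pheromone: 0 0 0 0 / 0 0 0 0 / 1 0 0 0 / 0 0 9 0 / 0 0 0 0
t=6: a0@(3,2) a1@(2,0) a2@(3,2) | pheromone: 0 0 0 0 / 0 0 0 0 / 1 0 0 0 / 0 0 10 0 / 0 0 0 0
t=7: a0@(3,2) a1@(2,0) a2@(3,2) | pheromone: 0 0 0 0 / 0 0 0 0 / 1 0 0 0 / 0 0 11 0 / 0 0 0 0
t=8: a0@(3,2) a1@(2,0) a2@(3,2) | pheromone: 0 0 0 0 / 0 0 0 0 / 1 0 0 0 / 0 0 12 0 / 0 0 0 0

(2, 0)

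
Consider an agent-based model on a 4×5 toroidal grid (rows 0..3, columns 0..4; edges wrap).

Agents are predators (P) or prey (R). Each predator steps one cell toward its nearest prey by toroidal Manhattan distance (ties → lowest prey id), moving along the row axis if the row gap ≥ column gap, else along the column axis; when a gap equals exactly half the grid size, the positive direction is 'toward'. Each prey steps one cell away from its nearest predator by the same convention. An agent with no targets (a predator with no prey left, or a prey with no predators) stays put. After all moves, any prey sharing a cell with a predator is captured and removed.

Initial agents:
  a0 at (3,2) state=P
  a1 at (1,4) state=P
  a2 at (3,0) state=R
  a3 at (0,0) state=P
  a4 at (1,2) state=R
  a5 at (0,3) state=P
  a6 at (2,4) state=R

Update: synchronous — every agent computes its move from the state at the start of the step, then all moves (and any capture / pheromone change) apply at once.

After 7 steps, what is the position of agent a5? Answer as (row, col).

(0, 3)

t=1: a0@(3,1):P a1@(2,4):P a2@(2,0):R a3@(3,0):P a4@(0,2):R a5@(1,3):P a6@(3,4):R
t=2: a0@(2,1):P a1@(2,0):P a3@(2,0):P a4@(1,2):R a5@(0,3):P a6@(0,4):R
t=3: a0@(1,1):P a1@(2,1):P a3@(2,1):P a4@(0,2):R a5@(0,4):P a6@(0,0):R
t=4: a0@(0,1):P a1@(3,1):P a3@(3,1):P a4@(3,2):R a5@(0,0):P
t=5: a0@(3,1):P a1@(3,2):P a3@(3,2):P a4@(3,3):R a5@(0,1):P
t=6: a0@(3,2):P a1@(3,3):P a3@(3,3):P a4@(3,4):R a5@(0,2):P
t=7: a0@(3,3):P a1@(3,4):P a3@(3,4):P a4@(3,0):R a5@(0,3):P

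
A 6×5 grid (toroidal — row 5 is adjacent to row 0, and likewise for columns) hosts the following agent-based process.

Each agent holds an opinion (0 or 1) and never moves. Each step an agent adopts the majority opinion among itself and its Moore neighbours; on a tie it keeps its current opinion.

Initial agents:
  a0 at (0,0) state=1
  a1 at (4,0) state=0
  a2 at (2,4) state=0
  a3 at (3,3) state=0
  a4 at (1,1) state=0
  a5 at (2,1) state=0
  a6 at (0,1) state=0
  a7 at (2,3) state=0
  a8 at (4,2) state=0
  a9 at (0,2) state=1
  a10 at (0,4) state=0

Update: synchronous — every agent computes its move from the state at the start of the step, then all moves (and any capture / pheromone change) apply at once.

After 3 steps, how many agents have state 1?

t=1: a0@(0,0):0 a1@(4,0):0 a2@(2,4):0 a3@(3,3):0 a4@(1,1):0 a5@(2,1):0 a6@(0,1):0 a7@(2,3):0 a8@(4,2):0 a9@(0,2):0 a10@(0,4):0
t=2: (unchanged — steady state)

0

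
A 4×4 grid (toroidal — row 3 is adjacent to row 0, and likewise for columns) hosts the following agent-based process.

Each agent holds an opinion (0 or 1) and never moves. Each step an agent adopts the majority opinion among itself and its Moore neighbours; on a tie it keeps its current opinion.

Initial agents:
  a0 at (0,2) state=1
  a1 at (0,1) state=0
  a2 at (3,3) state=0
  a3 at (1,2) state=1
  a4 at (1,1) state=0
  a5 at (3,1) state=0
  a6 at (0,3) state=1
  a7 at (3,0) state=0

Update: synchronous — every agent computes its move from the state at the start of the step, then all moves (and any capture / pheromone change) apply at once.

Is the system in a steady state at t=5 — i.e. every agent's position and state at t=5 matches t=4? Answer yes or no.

t=1: a0@(0,2):0 a1@(0,1):0 a2@(3,3):0 a3@(1,2):1 a4@(1,1):0 a5@(3,1):0 a6@(0,3):1 a7@(3,0):0
t=2: a0@(0,2):0 a1@(0,1):0 a2@(3,3):0 a3@(1,2):0 a4@(1,1):0 a5@(3,1):0 a6@(0,3):0 a7@(3,0):0
t=3: (unchanged — steady state)

yes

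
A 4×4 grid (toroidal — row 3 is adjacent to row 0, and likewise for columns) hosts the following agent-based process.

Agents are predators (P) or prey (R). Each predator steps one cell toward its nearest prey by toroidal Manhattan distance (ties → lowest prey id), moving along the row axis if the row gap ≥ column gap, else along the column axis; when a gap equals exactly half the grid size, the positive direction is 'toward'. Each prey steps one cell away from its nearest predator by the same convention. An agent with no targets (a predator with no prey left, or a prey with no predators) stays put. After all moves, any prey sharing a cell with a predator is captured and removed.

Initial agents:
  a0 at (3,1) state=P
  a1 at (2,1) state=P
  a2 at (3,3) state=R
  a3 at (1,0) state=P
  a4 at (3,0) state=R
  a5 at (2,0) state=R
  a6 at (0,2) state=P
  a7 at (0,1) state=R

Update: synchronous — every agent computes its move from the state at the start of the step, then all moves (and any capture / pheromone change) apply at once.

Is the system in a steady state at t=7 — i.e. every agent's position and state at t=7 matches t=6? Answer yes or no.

t=1: a0@(3,0):P a1@(2,0):P a2@(3,2):R a3@(2,0):P a4@(3,3):R a5@(2,3):R a6@(0,1):P a7@(1,1):R
t=2: a0@(3,3):P a1@(2,3):P a2@(3,1):R a3@(2,3):P a4@(3,2):R a5@(2,2):R a6@(1,1):P a7@(2,1):R
t=3: a0@(3,2):P a1@(2,2):P a2@(3,0):R a3@(2,2):P a4@(3,1):R a6@(2,1):P a7@(3,1):R
t=4: a0@(3,1):P a1@(3,2):P a2@(3,3):R a3@(3,2):P a4@(3,0):R a6@(3,1):P a7@(3,0):R
t=5: a0@(3,0):P a1@(3,3):P a3@(3,3):P a6@(3,0):P
t=6: (unchanged — steady state)

yes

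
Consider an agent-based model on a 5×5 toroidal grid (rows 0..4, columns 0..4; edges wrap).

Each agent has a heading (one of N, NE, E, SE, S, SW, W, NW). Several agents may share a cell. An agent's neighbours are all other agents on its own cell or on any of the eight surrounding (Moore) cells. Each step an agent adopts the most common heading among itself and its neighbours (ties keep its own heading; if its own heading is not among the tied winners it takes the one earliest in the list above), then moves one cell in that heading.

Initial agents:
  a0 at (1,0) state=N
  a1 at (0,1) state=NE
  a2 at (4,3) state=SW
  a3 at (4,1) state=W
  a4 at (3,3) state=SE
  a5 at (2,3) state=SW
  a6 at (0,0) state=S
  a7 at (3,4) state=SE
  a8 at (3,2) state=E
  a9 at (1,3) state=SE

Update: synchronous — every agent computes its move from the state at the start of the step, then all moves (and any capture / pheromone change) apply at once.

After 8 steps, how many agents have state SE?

9

t=1: a0@(0,0):N a1@(4,2):NE a2@(0,4):SE a3@(4,0):W a4@(4,4):SE a5@(3,4):SE a6@(1,0):S a7@(4,0):SE a8@(4,1):SW a9@(2,4):SE
t=2: a0@(1,1):SE a1@(3,3):NE a2@(1,0):SE a3@(0,1):SE a4@(0,0):SE a5@(4,0):SE a6@(2,1):SE a7@(0,1):SE a8@(0,0):SW a9@(3,0):SE
t=3: a0@(2,2):SE a1@(2,4):NE a2@(2,1):SE a3@(1,2):SE a4@(1,1):SE a5@(0,1):SE a6@(3,2):SE a7@(1,2):SE a8@(1,1):SE a9@(4,1):SE
t=4: a0@(3,3):SE a1@(1,0):NE a2@(3,2):SE a3@(2,3):SE a4@(2,2):SE a5@(1,2):SE a6@(4,3):SE a7@(2,3):SE a8@(2,2):SE a9@(0,2):SE
t=5: a0@(4,4):SE a1@(0,1):NE a2@(4,3):SE a3@(3,4):SE a4@(3,3):SE a5@(2,3):SE a6@(0,4):SE a7@(3,4):SE a8@(3,3):SE a9@(1,3):SE
t=6: a0@(0,0):SE a1@(4,2):NE a2@(0,4):SE a3@(4,0):SE a4@(4,4):SE a5@(3,4):SE a6@(1,0):SE a7@(4,0):SE a8@(4,4):SE a9@(2,4):SE
t=7: a0@(1,1):SE a1@(3,3):NE a2@(1,0):SE a3@(0,1):SE a4@(0,0):SE a5@(4,0):SE a6@(2,1):SE a7@(0,1):SE a8@(0,0):SE a9@(3,0):SE
t=8: a0@(2,2):SE a1@(2,4):NE a2@(2,1):SE a3@(1,2):SE a4@(1,1):SE a5@(0,1):SE a6@(3,2):SE a7@(1,2):SE a8@(1,1):SE a9@(4,1):SE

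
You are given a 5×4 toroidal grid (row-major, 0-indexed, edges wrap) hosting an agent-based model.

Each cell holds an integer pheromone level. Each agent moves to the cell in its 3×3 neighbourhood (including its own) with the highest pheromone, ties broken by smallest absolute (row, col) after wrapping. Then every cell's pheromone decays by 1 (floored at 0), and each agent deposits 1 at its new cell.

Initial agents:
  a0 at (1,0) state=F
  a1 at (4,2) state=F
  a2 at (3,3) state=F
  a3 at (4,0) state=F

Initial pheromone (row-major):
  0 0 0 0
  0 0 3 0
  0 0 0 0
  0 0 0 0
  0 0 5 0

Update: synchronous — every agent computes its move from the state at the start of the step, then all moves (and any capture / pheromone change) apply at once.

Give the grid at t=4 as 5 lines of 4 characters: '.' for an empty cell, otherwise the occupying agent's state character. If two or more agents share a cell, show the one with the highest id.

t=1: a0@(0,0) a1@(4,2) a2@(4,2) a3@(0,0) | pheromone: 2 0 0 0 / 0 0 2 0 / 0 0 0 0 / 0 0 0 0 / 0 0 6 0
t=2: a0@(0,0) a1@(4,2) a2@(4,2) a3@(0,0) | pheromone: 3 0 0 0 / 0 0 1 0 / 0 0 0 0 / 0 0 0 0 / 0 0 7 0
t=3: a0@(0,0) a1@(4,2) a2@(4,2) a3@(0,0) | pheromone: 4 0 0 0 / 0 0 0 0 / 0 0 0 0 / 0 0 0 0 / 0 0 8 0
t=4: a0@(0,0) a1@(4,2) a2@(4,2) a3@(0,0) | pheromone: 5 0 0 0 / 0 0 0 0 / 0 0 0 0 / 0 0 0 0 / 0 0 9 0

F...
....
....
....
..F.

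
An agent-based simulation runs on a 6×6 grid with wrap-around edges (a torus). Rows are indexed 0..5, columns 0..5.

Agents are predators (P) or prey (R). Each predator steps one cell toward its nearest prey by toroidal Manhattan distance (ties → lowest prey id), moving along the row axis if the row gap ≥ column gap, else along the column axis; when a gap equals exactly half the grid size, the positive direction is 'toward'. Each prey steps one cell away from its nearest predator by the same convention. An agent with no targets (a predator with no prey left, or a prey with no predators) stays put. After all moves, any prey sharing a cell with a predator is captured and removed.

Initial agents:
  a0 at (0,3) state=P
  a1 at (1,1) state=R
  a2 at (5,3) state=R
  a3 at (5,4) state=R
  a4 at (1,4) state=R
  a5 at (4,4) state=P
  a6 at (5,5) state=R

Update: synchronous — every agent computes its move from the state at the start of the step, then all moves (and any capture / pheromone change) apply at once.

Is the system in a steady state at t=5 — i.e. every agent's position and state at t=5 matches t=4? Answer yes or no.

t=1: a0@(5,3):P a1@(1,0):R a2@(4,3):R a3@(0,4):R a4@(2,4):R a5@(5,4):P a6@(0,5):R
t=2: a0@(4,3):P a1@(2,0):R a2@(3,3):R a3@(1,4):R a4@(1,4):R a5@(0,4):P a6@(1,5):R
t=3: a0@(3,3):P a1@(3,0):R a2@(2,3):R a3@(2,4):R a4@(2,4):R a5@(1,4):P a6@(2,5):R
t=4: a0@(2,3):P a1@(3,5):R a2@(1,3):R a3@(3,4):R a4@(3,4):R a5@(2,4):P a6@(3,5):R
t=5: a0@(1,3):P a1@(4,5):R a2@(0,3):R a3@(4,4):R a4@(4,4):R a5@(3,4):P a6@(4,5):R

no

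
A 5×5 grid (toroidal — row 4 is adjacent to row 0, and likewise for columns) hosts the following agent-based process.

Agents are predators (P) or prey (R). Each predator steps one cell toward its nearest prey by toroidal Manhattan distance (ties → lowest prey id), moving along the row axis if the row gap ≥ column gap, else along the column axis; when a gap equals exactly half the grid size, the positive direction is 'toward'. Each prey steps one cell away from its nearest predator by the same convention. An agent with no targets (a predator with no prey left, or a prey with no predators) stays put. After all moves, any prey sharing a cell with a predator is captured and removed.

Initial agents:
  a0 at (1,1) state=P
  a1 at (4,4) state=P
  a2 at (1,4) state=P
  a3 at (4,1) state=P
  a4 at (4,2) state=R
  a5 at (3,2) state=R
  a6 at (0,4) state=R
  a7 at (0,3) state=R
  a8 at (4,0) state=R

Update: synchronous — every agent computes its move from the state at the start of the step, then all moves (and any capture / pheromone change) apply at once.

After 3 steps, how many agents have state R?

5

t=1: a0@(0,1):P a1@(0,4):P a2@(0,4):P a3@(4,2):P a4@(4,3):R a5@(2,2):R a6@(1,4):R a7@(1,3):R a8@(4,1):R
t=2: a0@(4,1):P a1@(1,4):P a2@(1,4):P a3@(4,3):P a4@(4,4):R a5@(1,2):R a6@(2,4):R a7@(2,3):R a8@(3,1):R
t=3: a0@(3,1):P a1@(2,4):P a2@(2,4):P a3@(4,4):P a4@(4,0):R a5@(1,1):R a6@(3,4):R a7@(3,3):R a8@(2,1):R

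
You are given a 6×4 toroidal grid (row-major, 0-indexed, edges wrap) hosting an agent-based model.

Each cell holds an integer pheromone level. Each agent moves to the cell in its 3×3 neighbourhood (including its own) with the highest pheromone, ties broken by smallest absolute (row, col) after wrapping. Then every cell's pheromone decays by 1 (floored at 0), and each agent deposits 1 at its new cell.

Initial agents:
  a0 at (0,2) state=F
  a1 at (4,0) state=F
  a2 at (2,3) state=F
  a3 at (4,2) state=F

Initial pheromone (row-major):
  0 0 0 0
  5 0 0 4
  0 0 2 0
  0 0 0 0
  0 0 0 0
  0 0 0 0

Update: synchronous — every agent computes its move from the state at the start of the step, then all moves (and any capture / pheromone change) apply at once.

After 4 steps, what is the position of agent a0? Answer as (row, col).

t=1: a0@(1,3) a1@(3,0) a2@(1,0) a3@(3,1) | pheromone: 0 0 0 0 / 5 0 0 4 / 0 0 1 0 / 1 1 0 0 / 0 0 0 0 / 0 0 0 0
t=2: a0@(1,0) a1@(3,0) a2@(1,0) a3@(2,2) | pheromone: 0 0 0 0 / 6 0 0 3 / 0 0 1 0 / 1 0 0 0 / 0 0 0 0 / 0 0 0 0
t=3: a0@(1,0) a1@(3,0) a2@(1,0) a3@(1,3) | pheromone: 0 0 0 0 / 7 0 0 3 / 0 0 0 0 / 1 0 0 0 / 0 0 0 0 / 0 0 0 0
t=4: a0@(1,0) a1@(3,0) a2@(1,0) a3@(1,0) | pheromone: 0 0 0 0 / 9 0 0 2 / 0 0 0 0 / 1 0 0 0 / 0 0 0 0 / 0 0 0 0

(1, 0)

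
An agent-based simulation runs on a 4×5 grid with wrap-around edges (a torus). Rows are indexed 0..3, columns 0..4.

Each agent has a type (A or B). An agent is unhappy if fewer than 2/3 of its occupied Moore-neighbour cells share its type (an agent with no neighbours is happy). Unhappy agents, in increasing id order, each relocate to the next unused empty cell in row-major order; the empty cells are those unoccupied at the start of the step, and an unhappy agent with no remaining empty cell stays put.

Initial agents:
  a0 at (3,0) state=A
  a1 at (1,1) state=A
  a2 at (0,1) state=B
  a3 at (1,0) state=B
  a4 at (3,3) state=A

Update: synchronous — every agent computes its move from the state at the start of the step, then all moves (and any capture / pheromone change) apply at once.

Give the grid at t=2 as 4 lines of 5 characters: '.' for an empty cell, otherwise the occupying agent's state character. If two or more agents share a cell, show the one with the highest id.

.A...
ABBA.
.....
.....

t=1: a0@(0,0):A a1@(0,2):A a2@(0,3):B a3@(0,4):B a4@(3,3):A
t=2: a0@(0,1):A a1@(1,0):A a2@(1,1):B a3@(1,2):B a4@(1,3):A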